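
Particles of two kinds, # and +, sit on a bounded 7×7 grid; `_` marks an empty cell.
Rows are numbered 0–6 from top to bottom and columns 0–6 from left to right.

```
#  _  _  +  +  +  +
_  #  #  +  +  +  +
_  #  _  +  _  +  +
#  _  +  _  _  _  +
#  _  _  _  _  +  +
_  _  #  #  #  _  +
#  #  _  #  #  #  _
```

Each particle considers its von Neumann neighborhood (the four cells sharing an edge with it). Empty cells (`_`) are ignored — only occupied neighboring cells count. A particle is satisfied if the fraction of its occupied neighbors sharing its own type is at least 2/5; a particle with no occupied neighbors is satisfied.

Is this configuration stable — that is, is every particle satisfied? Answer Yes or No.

Yes

(0,0)# 0/0 ✓
(0,3)+ 2/2 ✓
(0,4)+ 3/3 ✓
(0,5)+ 3/3 ✓
(0,6)+ 2/2 ✓
(1,1)# 2/2 ✓
(1,2)# 1/2 ✓
(1,3)+ 3/4 ✓
(1,4)+ 3/3 ✓
(1,5)+ 4/4 ✓
(1,6)+ 3/3 ✓
(2,1)# 1/1 ✓
(2,3)+ 1/1 ✓
(2,5)+ 2/2 ✓
(2,6)+ 3/3 ✓
(3,0)# 1/1 ✓
(3,2)+ 0/0 ✓
(3,6)+ 2/2 ✓
(4,0)# 1/1 ✓
(4,5)+ 1/1 ✓
(4,6)+ 3/3 ✓
(5,2)# 1/1 ✓
(5,3)# 3/3 ✓
(5,4)# 2/2 ✓
(5,6)+ 1/1 ✓
(6,0)# 1/1 ✓
(6,1)# 1/1 ✓
(6,3)# 2/2 ✓
(6,4)# 3/3 ✓
(6,5)# 1/1 ✓
All meet the threshold, so the configuration is stable.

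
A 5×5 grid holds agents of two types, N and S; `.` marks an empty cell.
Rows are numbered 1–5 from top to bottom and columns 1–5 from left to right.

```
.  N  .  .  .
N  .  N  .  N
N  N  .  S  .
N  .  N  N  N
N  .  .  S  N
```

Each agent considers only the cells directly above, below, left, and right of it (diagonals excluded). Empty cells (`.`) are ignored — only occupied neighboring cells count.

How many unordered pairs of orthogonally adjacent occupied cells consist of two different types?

Scan each occupied cell's neighbors to the right and below so each pair is counted once.
Row 2: N(2,1)–N(3,1)=  → 0/1 unlike.
Row 3: N(3,1)–N(3,2)= N(3,1)–N(4,1)= S(3,4)–N(4,4)≠  → 1/3 unlike.
Row 4: N(4,1)–N(5,1)= N(4,3)–N(4,4)= N(4,4)–N(4,5)= N(4,4)–S(5,4)≠ N(4,5)–N(5,5)=  → 1/5 unlike.
Row 5: S(5,4)–N(5,5)≠  → 1/1 unlike.
Total adjacent occupied pairs: 10; unlike-type pairs: 3.

3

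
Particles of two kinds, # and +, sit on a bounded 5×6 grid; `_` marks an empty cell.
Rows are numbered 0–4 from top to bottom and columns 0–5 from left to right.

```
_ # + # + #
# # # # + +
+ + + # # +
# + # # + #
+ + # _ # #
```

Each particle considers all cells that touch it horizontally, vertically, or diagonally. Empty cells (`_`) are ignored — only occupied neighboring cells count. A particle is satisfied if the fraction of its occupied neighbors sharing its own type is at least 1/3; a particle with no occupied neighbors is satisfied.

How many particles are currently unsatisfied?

(0,1)# 3/4 ok
(0,2)+ 0/5 unhappy
(0,3)# 2/5 ok
(0,4)+ 2/5 ok
(0,5)# 0/3 unhappy
(1,0)# 2/4 ok
(1,1)# 3/7 ok
(1,2)# 5/8 ok
(1,3)# 4/8 ok
(1,4)+ 3/8 ok
(1,5)+ 3/5 ok
(2,0)+ 2/5 ok
(2,1)+ 3/8 ok
(2,2)+ 2/8 unhappy
(2,3)# 5/8 ok
(2,4)# 4/8 ok
(2,5)+ 3/5 ok
(3,0)# 0/5 unhappy
(3,1)+ 5/8 ok
(3,2)# 3/7 ok
(3,3)# 5/7 ok
(3,4)+ 1/7 unhappy
(3,5)# 3/5 ok
(4,0)+ 2/3 ok
(4,1)+ 2/5 ok
(4,2)# 2/4 ok
(4,4)# 3/4 ok
(4,5)# 2/3 ok
Unsatisfied: (0,2), (0,5), (2,2), (3,0), (3,4) — 5 in total.

5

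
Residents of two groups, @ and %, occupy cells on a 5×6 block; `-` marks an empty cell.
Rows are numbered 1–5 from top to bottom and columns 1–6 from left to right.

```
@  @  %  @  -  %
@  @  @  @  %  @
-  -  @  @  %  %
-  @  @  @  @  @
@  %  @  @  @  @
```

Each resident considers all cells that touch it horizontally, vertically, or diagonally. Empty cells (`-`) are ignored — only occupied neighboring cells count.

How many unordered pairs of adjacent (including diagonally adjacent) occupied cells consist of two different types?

Scan each occupied cell's neighbors to the right and below (and the two forward diagonals) so each pair is counted once.
Row 1: @(1,1)–@(1,2)= @(1,1)–@(2,1)= @(1,1)–@(2,2)= @(1,2)–%(1,3)≠ @(1,2)–@(2,2)= @(1,2)–@(2,3)= @(1,2)–@(2,1)= %(1,3)–@(1,4)≠ %(1,3)–@(2,3)≠ %(1,3)–@(2,4)≠ %(1,3)–@(2,2)≠ @(1,4)–@(2,4)= @(1,4)–%(2,5)≠ @(1,4)–@(2,3)= %(1,6)–@(2,6)≠ %(1,6)–%(2,5)=  → 7/16 unlike.
Row 2: @(2,1)–@(2,2)= @(2,2)–@(2,3)= @(2,2)–@(3,3)= @(2,3)–@(2,4)= @(2,3)–@(3,3)= @(2,3)–@(3,4)= @(2,4)–%(2,5)≠ @(2,4)–@(3,4)= @(2,4)–%(3,5)≠ @(2,4)–@(3,3)= %(2,5)–@(2,6)≠ %(2,5)–%(3,5)= %(2,5)–%(3,6)= %(2,5)–@(3,4)≠ @(2,6)–%(3,6)≠ @(2,6)–%(3,5)≠  → 6/16 unlike.
Row 3: @(3,3)–@(3,4)= @(3,3)–@(4,3)= @(3,3)–@(4,4)= @(3,3)–@(4,2)= @(3,4)–%(3,5)≠ @(3,4)–@(4,4)= @(3,4)–@(4,5)= @(3,4)–@(4,3)= %(3,5)–%(3,6)= %(3,5)–@(4,5)≠ %(3,5)–@(4,6)≠ %(3,5)–@(4,4)≠ %(3,6)–@(4,6)≠ %(3,6)–@(4,5)≠  → 6/14 unlike.
Row 4: @(4,2)–@(4,3)= @(4,2)–%(5,2)≠ @(4,2)–@(5,3)= @(4,2)–@(5,1)= @(4,3)–@(4,4)= @(4,3)–@(5,3)= @(4,3)–@(5,4)= @(4,3)–%(5,2)≠ @(4,4)–@(4,5)= @(4,4)–@(5,4)= @(4,4)–@(5,5)= @(4,4)–@(5,3)= @(4,5)–@(4,6)= @(4,5)–@(5,5)= @(4,5)–@(5,6)= @(4,5)–@(5,4)= @(4,6)–@(5,6)= @(4,6)–@(5,5)=  → 2/18 unlike.
Row 5: @(5,1)–%(5,2)≠ %(5,2)–@(5,3)≠ @(5,3)–@(5,4)= @(5,4)–@(5,5)= @(5,5)–@(5,6)=  → 2/5 unlike.
Total adjacent occupied pairs: 69; unlike-type pairs: 23.

23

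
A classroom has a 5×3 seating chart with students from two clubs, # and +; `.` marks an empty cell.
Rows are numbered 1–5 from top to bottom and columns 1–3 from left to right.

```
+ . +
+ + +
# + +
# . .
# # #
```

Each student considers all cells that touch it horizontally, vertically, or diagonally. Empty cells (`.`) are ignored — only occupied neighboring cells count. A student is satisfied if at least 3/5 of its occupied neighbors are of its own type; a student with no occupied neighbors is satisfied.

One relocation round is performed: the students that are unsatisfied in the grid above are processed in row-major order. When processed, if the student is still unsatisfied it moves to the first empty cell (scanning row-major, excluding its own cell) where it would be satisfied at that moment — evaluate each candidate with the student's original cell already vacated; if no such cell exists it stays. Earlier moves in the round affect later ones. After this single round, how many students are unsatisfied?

Initially unsatisfied (in order): (3,1).
  (3,1) → (4,2).
Resulting grid:
+ . +
+ + +
. + +
# # .
# # #
All satisfied now.

0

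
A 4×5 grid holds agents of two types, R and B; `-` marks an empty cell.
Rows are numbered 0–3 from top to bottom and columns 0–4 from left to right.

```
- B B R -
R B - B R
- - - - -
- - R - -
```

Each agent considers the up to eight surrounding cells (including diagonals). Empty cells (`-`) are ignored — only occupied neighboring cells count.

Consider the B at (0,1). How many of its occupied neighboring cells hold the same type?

2

Occupied neighbors of (0,1): (0,2)=B, (1,0)=R, (1,1)=B.
Same type (B): 2 of 3.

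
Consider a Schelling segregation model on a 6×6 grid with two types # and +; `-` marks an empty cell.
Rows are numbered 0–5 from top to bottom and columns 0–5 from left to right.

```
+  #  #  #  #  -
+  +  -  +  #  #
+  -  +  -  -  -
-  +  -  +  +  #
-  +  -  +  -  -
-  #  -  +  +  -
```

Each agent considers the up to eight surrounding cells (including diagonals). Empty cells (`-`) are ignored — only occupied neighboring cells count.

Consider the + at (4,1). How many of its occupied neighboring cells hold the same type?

1

Occupied neighbors of (4,1): (3,1)=+, (5,1)=#.
Same type (+): 1 of 2.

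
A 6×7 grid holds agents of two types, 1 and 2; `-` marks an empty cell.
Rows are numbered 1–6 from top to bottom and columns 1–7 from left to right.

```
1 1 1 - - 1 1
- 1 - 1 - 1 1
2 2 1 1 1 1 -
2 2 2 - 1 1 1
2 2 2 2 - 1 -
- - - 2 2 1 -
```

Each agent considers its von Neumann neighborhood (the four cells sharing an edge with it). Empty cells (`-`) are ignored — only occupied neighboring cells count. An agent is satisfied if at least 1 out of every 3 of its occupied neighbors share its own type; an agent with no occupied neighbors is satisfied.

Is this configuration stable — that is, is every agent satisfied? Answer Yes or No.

Row 1: (1,1)1 1/1 ✓ · (1,2)1 3/3 ✓ · (1,3)1 1/1 ✓ · (1,6)1 2/2 ✓ · (1,7)1 2/2 ✓
Row 2: (2,2)1 1/2 ✓ · (2,4)1 1/1 ✓ · (2,6)1 3/3 ✓ · (2,7)1 2/2 ✓
Row 3: (3,1)2 2/2 ✓ · (3,2)2 2/4 ✓ · (3,3)1 1/3 ✓ · (3,4)1 3/3 ✓ · (3,5)1 3/3 ✓ · (3,6)1 3/3 ✓
Row 4: (4,1)2 3/3 ✓ · (4,2)2 4/4 ✓ · (4,3)2 2/3 ✓ · (4,5)1 2/2 ✓ · (4,6)1 4/4 ✓ · (4,7)1 1/1 ✓
Row 5: (5,1)2 2/2 ✓ · (5,2)2 3/3 ✓ · (5,3)2 3/3 ✓ · (5,4)2 2/2 ✓ · (5,6)1 2/2 ✓
Row 6: (6,4)2 2/2 ✓ · (6,5)2 1/2 ✓ · (6,6)1 1/2 ✓
All meet the threshold, so the configuration is stable.

Yes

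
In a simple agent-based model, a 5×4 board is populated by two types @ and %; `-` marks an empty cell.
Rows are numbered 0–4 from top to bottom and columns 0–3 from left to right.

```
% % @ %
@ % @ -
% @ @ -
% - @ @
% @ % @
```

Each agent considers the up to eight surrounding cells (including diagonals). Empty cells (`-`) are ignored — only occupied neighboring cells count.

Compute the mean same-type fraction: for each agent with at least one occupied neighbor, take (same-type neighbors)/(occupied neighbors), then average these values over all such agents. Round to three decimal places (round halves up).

(0,0)% 2/3
(0,1)% 2/5
(0,2)@ 1/4
(0,3)% 0/2
(1,0)@ 1/5
(1,1)% 3/8
(1,2)@ 3/6
(2,0)% 2/4
(2,1)@ 4/7
(2,2)@ 4/5
(3,0)% 2/4
(3,2)@ 5/6
(3,3)@ 3/4
(4,0)% 1/2
(4,1)@ 1/4
(4,2)% 0/4
(4,3)@ 2/3
Sum over 17 agents: 2/3 + 2/5 + 1/4 + 0/2 + 1/5 + 3/8 + 3/6 + 2/4 + 4/7 + 4/5 + 2/4 + 5/6 + 3/4 + 1/2 + 1/4 + 0/4 + 2/3 = 6521/840; mean = 6521/840 ÷ 17 = 6521/14280 = 0.456652… → 0.457.

0.457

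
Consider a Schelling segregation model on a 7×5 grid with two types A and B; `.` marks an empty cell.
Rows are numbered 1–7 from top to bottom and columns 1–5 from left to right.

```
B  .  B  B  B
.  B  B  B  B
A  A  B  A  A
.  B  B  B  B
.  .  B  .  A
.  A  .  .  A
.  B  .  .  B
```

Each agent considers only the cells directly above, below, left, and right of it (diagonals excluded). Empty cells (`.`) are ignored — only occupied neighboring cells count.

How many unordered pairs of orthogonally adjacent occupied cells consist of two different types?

Scan each occupied cell's neighbors to the right and below so each pair is counted once.
Row 1: B(1,3)–B(1,4)= B(1,3)–B(2,3)= B(1,4)–B(1,5)= B(1,4)–B(2,4)= B(1,5)–B(2,5)=  → 0/5 unlike.
Row 2: B(2,2)–B(2,3)= B(2,2)–A(3,2)≠ B(2,3)–B(2,4)= B(2,3)–B(3,3)= B(2,4)–B(2,5)= B(2,4)–A(3,4)≠ B(2,5)–A(3,5)≠  → 3/7 unlike.
Row 3: A(3,1)–A(3,2)= A(3,2)–B(3,3)≠ A(3,2)–B(4,2)≠ B(3,3)–A(3,4)≠ B(3,3)–B(4,3)= A(3,4)–A(3,5)= A(3,4)–B(4,4)≠ A(3,5)–B(4,5)≠  → 5/8 unlike.
Row 4: B(4,2)–B(4,3)= B(4,3)–B(4,4)= B(4,3)–B(5,3)= B(4,4)–B(4,5)= B(4,5)–A(5,5)≠  → 1/5 unlike.
Row 5: A(5,5)–A(6,5)=  → 0/1 unlike.
Row 6: A(6,2)–B(7,2)≠ A(6,5)–B(7,5)≠  → 2/2 unlike.
Total adjacent occupied pairs: 28; unlike-type pairs: 11.

11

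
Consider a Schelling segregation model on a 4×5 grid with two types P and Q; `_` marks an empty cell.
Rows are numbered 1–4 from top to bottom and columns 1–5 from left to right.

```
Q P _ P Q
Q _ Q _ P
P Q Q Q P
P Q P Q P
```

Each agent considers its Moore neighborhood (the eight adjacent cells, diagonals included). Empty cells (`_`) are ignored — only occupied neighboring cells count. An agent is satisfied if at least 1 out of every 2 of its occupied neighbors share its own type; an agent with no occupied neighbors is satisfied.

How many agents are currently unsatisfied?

(1,1)Q 1/2 ✓
(1,2)P 0/3 ✗
(1,4)P 1/3 ✗
(1,5)Q 0/2 ✗
(2,1)Q 2/4 ✓
(2,3)Q 3/5 ✓
(2,5)P 2/4 ✓
(3,1)P 1/4 ✗
(3,2)Q 4/7 ✓
(3,3)Q 5/6 ✓
(3,4)Q 3/7 ✗
(3,5)P 2/4 ✓
(4,1)P 1/3 ✗
(4,2)Q 2/5 ✗
(4,3)P 0/5 ✗
(4,4)Q 2/5 ✗
(4,5)P 1/3 ✗
Unsatisfied: (1,2), (1,4), (1,5), (3,1), (3,4), (4,1), (4,2), (4,3), (4,4), (4,5) — 10 in total.

10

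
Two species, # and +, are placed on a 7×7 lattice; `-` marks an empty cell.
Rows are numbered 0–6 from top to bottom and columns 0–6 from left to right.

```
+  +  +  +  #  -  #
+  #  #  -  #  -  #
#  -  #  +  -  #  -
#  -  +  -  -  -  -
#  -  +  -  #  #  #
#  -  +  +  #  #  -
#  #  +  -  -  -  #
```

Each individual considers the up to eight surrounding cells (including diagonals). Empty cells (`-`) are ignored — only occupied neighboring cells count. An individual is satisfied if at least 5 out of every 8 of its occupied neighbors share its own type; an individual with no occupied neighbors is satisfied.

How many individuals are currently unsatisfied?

12

Row 0: (0,0)+ 2/3 satisfied · (0,1)+ 3/5 not · (0,2)+ 2/4 not · (0,3)+ 1/4 not · (0,4)# 1/2 not · (0,6)# 1/1 satisfied
Row 1: (1,0)+ 2/4 not · (1,1)# 3/7 not · (1,2)# 2/6 not · (1,4)# 2/4 not · (1,6)# 2/2 satisfied
Row 2: (2,0)# 2/3 satisfied · (2,2)# 2/4 not · (2,3)+ 1/4 not · (2,5)# 2/2 satisfied
Row 3: (3,0)# 2/2 satisfied · (3,2)+ 2/3 satisfied
Row 4: (4,0)# 2/2 satisfied · (4,2)+ 3/3 satisfied · (4,4)# 3/4 satisfied · (4,5)# 4/4 satisfied · (4,6)# 2/2 satisfied
Row 5: (5,0)# 3/3 satisfied · (5,2)+ 3/4 satisfied · (5,3)+ 3/5 not · (5,4)# 3/4 satisfied · (5,5)# 5/5 satisfied
Row 6: (6,0)# 2/2 satisfied · (6,1)# 2/4 not · (6,2)+ 2/3 satisfied · (6,6)# 1/1 satisfied
Unsatisfied: (0,1), (0,2), (0,3), (0,4), (1,0), (1,1), (1,2), (1,4), (2,2), (2,3), (5,3), (6,1) — 12 in total.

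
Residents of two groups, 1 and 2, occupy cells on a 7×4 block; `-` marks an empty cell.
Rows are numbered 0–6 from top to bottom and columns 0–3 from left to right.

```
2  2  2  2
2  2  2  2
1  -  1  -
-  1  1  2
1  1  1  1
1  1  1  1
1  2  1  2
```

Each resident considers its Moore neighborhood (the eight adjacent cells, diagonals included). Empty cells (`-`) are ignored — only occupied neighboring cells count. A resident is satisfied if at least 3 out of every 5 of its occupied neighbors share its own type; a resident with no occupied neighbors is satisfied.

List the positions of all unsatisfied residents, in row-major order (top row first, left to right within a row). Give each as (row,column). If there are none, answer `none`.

(2,0), (2,2), (3,3), (6,1), (6,3)

(0,0)2 3/3 ok
(0,1)2 5/5 ok
(0,2)2 5/5 ok
(0,3)2 3/3 ok
(1,0)2 3/4 ok
(1,1)2 5/7 ok
(1,2)2 5/6 ok
(1,3)2 3/4 ok
(2,0)1 1/3 unhappy
(2,2)1 2/6 unhappy
(3,1)1 6/6 ok
(3,2)1 5/6 ok
(3,3)2 0/4 unhappy
(4,0)1 4/4 ok
(4,1)1 7/7 ok
(4,2)1 7/8 ok
(4,3)1 4/5 ok
(5,0)1 4/5 ok
(5,1)1 7/8 ok
(5,2)1 6/8 ok
(5,3)1 4/5 ok
(6,0)1 2/3 ok
(6,1)2 0/5 unhappy
(6,2)1 3/5 ok
(6,3)2 0/3 unhappy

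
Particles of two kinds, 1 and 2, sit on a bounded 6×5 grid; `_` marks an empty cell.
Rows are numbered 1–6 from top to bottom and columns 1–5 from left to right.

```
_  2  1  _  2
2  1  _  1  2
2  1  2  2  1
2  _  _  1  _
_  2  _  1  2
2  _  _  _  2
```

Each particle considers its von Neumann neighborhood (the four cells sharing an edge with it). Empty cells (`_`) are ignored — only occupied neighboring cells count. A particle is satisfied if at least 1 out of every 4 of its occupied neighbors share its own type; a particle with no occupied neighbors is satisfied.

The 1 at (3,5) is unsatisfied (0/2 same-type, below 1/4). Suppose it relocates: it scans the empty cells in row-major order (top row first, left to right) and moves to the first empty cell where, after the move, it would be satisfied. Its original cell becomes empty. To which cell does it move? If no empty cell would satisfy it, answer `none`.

(1,4)

Vacating (3,5). Empty cells in order:
  (1,1): 0/2 same-type → still unsatisfied.
  (1,4): 2/3 same-type → satisfied — stop here.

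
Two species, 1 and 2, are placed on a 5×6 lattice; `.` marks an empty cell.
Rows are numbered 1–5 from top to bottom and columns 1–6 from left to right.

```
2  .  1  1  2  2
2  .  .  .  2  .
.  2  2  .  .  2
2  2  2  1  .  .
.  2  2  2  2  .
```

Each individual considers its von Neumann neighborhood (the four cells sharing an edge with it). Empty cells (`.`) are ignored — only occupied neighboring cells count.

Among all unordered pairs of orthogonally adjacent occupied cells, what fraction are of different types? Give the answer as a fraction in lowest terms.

Scan each occupied cell's neighbors to the right and below so each pair is counted once.
Row 1: 2(1,1)–2(2,1)= 1(1,3)–1(1,4)= 1(1,4)–2(1,5)≠ 2(1,5)–2(1,6)= 2(1,5)–2(2,5)=  → 1/5 unlike.
Row 3: 2(3,2)–2(3,3)= 2(3,2)–2(4,2)= 2(3,3)–2(4,3)=  → 0/3 unlike.
Row 4: 2(4,1)–2(4,2)= 2(4,2)–2(4,3)= 2(4,2)–2(5,2)= 2(4,3)–1(4,4)≠ 2(4,3)–2(5,3)= 1(4,4)–2(5,4)≠  → 2/6 unlike.
Row 5: 2(5,2)–2(5,3)= 2(5,3)–2(5,4)= 2(5,4)–2(5,5)=  → 0/3 unlike.
Total adjacent occupied pairs: 17; unlike-type pairs: 3.
3/17 is already in lowest terms.

3/17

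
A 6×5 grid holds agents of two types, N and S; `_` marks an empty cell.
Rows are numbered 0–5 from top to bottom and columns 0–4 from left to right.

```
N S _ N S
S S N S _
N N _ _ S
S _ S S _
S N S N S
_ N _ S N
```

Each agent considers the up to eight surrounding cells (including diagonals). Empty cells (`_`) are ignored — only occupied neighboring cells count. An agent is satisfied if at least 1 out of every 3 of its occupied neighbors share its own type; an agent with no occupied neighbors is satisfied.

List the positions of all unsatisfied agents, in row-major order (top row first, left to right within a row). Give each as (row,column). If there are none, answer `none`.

Row 0: (0,0)N 0/3 ✗ · (0,1)S 2/4 ✓ · (0,3)N 1/3 ✓ · (0,4)S 1/2 ✓
Row 1: (1,0)S 2/5 ✓ · (1,1)S 2/6 ✓ · (1,2)N 2/5 ✓ · (1,3)S 2/4 ✓
Row 2: (2,0)N 1/4 ✗ · (2,1)N 2/6 ✓ · (2,4)S 2/2 ✓
Row 3: (3,0)S 1/4 ✗ · (3,2)S 2/5 ✓ · (3,3)S 4/5 ✓
Row 4: (4,0)S 1/3 ✓ · (4,1)N 1/5 ✗ · (4,2)S 3/6 ✓ · (4,3)N 1/6 ✗ · (4,4)S 2/4 ✓
Row 5: (5,1)N 1/3 ✓ · (5,3)S 2/4 ✓ · (5,4)N 1/3 ✓

(0,0), (2,0), (3,0), (4,1), (4,3)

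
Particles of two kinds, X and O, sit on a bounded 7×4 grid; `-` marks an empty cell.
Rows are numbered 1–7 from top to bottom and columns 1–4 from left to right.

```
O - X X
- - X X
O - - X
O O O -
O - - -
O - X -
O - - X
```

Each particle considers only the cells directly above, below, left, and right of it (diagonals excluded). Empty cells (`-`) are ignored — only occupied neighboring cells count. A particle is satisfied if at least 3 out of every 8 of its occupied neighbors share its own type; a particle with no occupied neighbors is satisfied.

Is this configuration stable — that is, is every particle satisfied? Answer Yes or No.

Row 1: (1,1)O 0/0 ok · (1,3)X 2/2 ok · (1,4)X 2/2 ok
Row 2: (2,3)X 2/2 ok · (2,4)X 3/3 ok
Row 3: (3,1)O 1/1 ok · (3,4)X 1/1 ok
Row 4: (4,1)O 3/3 ok · (4,2)O 2/2 ok · (4,3)O 1/1 ok
Row 5: (5,1)O 2/2 ok
Row 6: (6,1)O 2/2 ok · (6,3)X 0/0 ok
Row 7: (7,1)O 1/1 ok · (7,4)X 0/0 ok
All meet the threshold, so the configuration is stable.

Yes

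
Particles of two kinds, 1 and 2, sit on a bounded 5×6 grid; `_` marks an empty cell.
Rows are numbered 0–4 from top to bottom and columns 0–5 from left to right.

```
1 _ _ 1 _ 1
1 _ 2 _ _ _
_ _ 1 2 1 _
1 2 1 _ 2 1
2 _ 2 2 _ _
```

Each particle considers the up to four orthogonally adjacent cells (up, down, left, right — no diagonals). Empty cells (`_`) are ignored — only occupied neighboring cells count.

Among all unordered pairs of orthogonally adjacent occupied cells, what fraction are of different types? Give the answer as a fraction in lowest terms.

Scan each occupied cell's neighbors to the right and below so each pair is counted once.
From row 0: 0 unlike of 1 pairs (running 0/1).
From row 1: 1 unlike of 1 pairs (running 1/2).
From row 2: 3 unlike of 4 pairs (running 4/6).
From row 3: 5 unlike of 5 pairs (running 9/11).
From row 4: 0 unlike of 1 pairs (running 9/12).
Total adjacent occupied pairs: 12; unlike-type pairs: 9.
9/12 reduces to 3/4.

3/4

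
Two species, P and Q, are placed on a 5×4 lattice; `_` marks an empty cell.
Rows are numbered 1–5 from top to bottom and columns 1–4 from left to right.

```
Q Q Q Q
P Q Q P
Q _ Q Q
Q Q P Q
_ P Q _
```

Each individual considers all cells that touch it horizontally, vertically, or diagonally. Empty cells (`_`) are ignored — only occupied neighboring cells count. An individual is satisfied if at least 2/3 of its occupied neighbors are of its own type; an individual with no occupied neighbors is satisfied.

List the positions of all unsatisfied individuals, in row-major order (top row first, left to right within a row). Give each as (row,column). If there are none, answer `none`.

(2,1), (2,4), (3,4), (4,3), (5,2), (5,3)

Row 1: (1,1)Q 2/3 ✓ · (1,2)Q 4/5 ✓ · (1,3)Q 4/5 ✓ · (1,4)Q 2/3 ✓
Row 2: (2,1)P 0/4 ✗ · (2,2)Q 6/7 ✓ · (2,3)Q 6/7 ✓ · (2,4)P 0/5 ✗
Row 3: (3,1)Q 3/4 ✓ · (3,3)Q 5/7 ✓ · (3,4)Q 3/5 ✗
Row 4: (4,1)Q 2/3 ✓ · (4,2)Q 4/6 ✓ · (4,3)P 1/6 ✗ · (4,4)Q 3/4 ✓
Row 5: (5,2)P 1/4 ✗ · (5,3)Q 2/4 ✗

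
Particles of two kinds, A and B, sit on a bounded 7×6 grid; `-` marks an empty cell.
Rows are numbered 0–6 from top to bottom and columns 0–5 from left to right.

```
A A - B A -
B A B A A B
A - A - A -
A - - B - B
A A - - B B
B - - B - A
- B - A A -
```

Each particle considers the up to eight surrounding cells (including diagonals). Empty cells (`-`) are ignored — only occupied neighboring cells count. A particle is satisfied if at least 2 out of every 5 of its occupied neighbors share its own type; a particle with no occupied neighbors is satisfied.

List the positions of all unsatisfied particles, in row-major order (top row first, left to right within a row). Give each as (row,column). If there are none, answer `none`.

Row 0: (0,0)A 2/3 ✓ · (0,1)A 2/4 ✓ · (0,3)B 1/4 ✗ · (0,4)A 2/4 ✓
Row 1: (1,0)B 0/4 ✗ · (1,1)A 4/6 ✓ · (1,2)B 1/5 ✗ · (1,3)A 4/6 ✓ · (1,4)A 3/5 ✓ · (1,5)B 0/3 ✗
Row 2: (2,0)A 2/3 ✓ · (2,2)A 2/4 ✓ · (2,4)A 2/5 ✓
Row 3: (3,0)A 3/3 ✓ · (3,3)B 1/3 ✗ · (3,5)B 2/3 ✓
Row 4: (4,0)A 2/3 ✓ · (4,1)A 2/3 ✓ · (4,4)B 4/5 ✓ · (4,5)B 2/3 ✓
Row 5: (5,0)B 1/3 ✗ · (5,3)B 1/3 ✗ · (5,5)A 1/3 ✗
Row 6: (6,1)B 1/1 ✓ · (6,3)A 1/2 ✓ · (6,4)A 2/3 ✓

(0,3), (1,0), (1,2), (1,5), (3,3), (5,0), (5,3), (5,5)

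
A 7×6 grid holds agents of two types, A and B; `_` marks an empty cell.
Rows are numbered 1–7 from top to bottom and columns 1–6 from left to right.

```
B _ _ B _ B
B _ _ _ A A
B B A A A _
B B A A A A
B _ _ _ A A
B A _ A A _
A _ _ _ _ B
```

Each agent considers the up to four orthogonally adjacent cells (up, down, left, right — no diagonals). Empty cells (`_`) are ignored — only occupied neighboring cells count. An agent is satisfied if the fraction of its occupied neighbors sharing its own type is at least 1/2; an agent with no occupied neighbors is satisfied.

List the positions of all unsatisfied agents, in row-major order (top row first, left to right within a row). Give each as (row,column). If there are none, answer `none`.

(1,1)B 1/1 satisfied
(1,4)B 0/0 satisfied
(1,6)B 0/1 not
(2,1)B 2/2 satisfied
(2,5)A 2/2 satisfied
(2,6)A 1/2 satisfied
(3,1)B 3/3 satisfied
(3,2)B 2/3 satisfied
(3,3)A 2/3 satisfied
(3,4)A 3/3 satisfied
(3,5)A 3/3 satisfied
(4,1)B 3/3 satisfied
(4,2)B 2/3 satisfied
(4,3)A 2/3 satisfied
(4,4)A 3/3 satisfied
(4,5)A 4/4 satisfied
(4,6)A 2/2 satisfied
(5,1)B 2/2 satisfied
(5,5)A 3/3 satisfied
(5,6)A 2/2 satisfied
(6,1)B 1/3 not
(6,2)A 0/1 not
(6,4)A 1/1 satisfied
(6,5)A 2/2 satisfied
(7,1)A 0/1 not
(7,6)B 0/0 satisfied

(1,6), (6,1), (6,2), (7,1)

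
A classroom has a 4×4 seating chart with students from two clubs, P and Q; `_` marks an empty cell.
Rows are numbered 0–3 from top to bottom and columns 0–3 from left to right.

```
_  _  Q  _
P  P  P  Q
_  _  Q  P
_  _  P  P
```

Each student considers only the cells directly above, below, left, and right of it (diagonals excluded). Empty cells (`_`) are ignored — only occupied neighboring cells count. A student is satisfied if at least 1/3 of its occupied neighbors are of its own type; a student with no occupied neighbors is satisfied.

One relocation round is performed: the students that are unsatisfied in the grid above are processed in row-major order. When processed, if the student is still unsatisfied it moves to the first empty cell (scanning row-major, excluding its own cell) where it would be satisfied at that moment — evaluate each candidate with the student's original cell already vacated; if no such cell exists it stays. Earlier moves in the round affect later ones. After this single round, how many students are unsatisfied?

0

Initially unsatisfied (in order): (0,2), (1,2), (1,3), (2,2).
  (0,2) → (0,3).
  (1,2): now satisfied by earlier moves; stays.
  (1,3): now satisfied by earlier moves; stays.
  (2,2) → (0,2).
Resulting grid:
_ _ Q Q
P P P Q
_ _ _ P
_ _ P P
All satisfied now.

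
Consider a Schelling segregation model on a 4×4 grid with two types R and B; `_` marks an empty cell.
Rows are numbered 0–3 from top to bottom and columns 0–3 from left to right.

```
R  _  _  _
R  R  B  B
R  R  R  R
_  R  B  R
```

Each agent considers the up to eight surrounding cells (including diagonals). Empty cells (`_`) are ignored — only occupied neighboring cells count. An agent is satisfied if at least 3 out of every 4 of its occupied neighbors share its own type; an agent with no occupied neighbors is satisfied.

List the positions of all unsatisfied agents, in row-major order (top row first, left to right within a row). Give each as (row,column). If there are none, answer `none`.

(1,2), (1,3), (2,1), (2,2), (2,3), (3,2), (3,3)

(0,0)R 2/2 ✓
(1,0)R 4/4 ✓
(1,1)R 5/6 ✓
(1,2)B 1/5 ✗
(1,3)B 1/3 ✗
(2,0)R 4/4 ✓
(2,1)R 5/7 ✗
(2,2)R 5/8 ✗
(2,3)R 2/5 ✗
(3,1)R 3/4 ✓
(3,2)B 0/5 ✗
(3,3)R 2/3 ✗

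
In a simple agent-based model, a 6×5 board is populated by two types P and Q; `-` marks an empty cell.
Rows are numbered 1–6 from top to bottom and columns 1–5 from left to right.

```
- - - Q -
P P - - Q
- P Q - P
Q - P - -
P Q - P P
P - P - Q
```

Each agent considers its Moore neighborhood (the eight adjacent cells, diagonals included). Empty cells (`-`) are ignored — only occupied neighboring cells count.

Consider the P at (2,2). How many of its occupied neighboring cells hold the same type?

Occupied neighbors of (2,2): (2,1)=P, (3,2)=P, (3,3)=Q.
Same type (P): 2 of 3.

2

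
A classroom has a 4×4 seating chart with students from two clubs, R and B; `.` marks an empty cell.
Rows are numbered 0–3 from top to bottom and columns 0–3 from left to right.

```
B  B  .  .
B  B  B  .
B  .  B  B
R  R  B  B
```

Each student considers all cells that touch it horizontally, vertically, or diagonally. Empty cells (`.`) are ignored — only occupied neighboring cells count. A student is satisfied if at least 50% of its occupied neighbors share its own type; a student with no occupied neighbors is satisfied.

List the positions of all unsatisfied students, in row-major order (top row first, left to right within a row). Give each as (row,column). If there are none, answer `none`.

(0,0)B 3/3 satisfied
(0,1)B 4/4 satisfied
(1,0)B 4/4 satisfied
(1,1)B 6/6 satisfied
(1,2)B 4/4 satisfied
(2,0)B 2/4 satisfied
(2,2)B 5/6 satisfied
(2,3)B 4/4 satisfied
(3,0)R 1/2 satisfied
(3,1)R 1/4 not
(3,2)B 3/4 satisfied
(3,3)B 3/3 satisfied

(3,1)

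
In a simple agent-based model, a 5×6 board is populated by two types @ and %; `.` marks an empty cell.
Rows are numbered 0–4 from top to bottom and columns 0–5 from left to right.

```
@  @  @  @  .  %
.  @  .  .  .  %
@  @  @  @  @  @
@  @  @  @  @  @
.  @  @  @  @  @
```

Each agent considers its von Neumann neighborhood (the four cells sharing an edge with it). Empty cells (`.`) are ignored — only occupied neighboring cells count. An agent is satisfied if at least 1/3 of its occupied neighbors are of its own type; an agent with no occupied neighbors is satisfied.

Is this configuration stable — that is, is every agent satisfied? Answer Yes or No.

Yes

Row 0: (0,0)@ 1/1 satisfied · (0,1)@ 3/3 satisfied · (0,2)@ 2/2 satisfied · (0,3)@ 1/1 satisfied · (0,5)% 1/1 satisfied
Row 1: (1,1)@ 2/2 satisfied · (1,5)% 1/2 satisfied
Row 2: (2,0)@ 2/2 satisfied · (2,1)@ 4/4 satisfied · (2,2)@ 3/3 satisfied · (2,3)@ 3/3 satisfied · (2,4)@ 3/3 satisfied · (2,5)@ 2/3 satisfied
Row 3: (3,0)@ 2/2 satisfied · (3,1)@ 4/4 satisfied · (3,2)@ 4/4 satisfied · (3,3)@ 4/4 satisfied · (3,4)@ 4/4 satisfied · (3,5)@ 3/3 satisfied
Row 4: (4,1)@ 2/2 satisfied · (4,2)@ 3/3 satisfied · (4,3)@ 3/3 satisfied · (4,4)@ 3/3 satisfied · (4,5)@ 2/2 satisfied
All meet the threshold, so the configuration is stable.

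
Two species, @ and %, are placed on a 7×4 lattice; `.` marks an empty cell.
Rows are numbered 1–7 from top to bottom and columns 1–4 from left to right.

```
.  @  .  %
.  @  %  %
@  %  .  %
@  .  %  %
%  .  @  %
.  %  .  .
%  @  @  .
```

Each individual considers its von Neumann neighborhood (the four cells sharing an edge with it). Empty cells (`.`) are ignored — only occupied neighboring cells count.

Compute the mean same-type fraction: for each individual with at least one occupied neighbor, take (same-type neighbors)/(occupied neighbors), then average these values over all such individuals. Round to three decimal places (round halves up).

0.509

(1,2)@ 1/1
(1,4)% 1/1
(2,2)@ 1/3
(2,3)% 1/2
(2,4)% 3/3
(3,1)@ 1/2
(3,2)% 0/2
(3,4)% 2/2
(4,1)@ 1/2
(4,3)% 1/2
(4,4)% 3/3
(5,1)% 0/1
(5,3)@ 0/2
(5,4)% 1/2
(6,2)% 0/1
(7,1)% 0/1
(7,2)@ 1/3
(7,3)@ 1/1
Sum over 18 individuals: 1/1 + 1/1 + 1/3 + 1/2 + 3/3 + 1/2 + 0/2 + 2/2 + 1/2 + 1/2 + 3/3 + 0/1 + 0/2 + 1/2 + 0/1 + 0/1 + 1/3 + 1/1 = 55/6; mean = 55/6 ÷ 18 = 55/108 = 0.509259… → 0.509.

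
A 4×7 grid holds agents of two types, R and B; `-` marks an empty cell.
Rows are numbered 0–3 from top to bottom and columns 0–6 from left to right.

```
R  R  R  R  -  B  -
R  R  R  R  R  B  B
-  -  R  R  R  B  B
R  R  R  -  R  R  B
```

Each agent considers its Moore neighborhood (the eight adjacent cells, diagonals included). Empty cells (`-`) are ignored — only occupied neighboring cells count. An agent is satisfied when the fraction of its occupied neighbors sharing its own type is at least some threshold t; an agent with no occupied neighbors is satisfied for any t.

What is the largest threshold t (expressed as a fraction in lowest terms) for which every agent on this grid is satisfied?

Row 0: (0,0)R 3/3 · (0,1)R 5/5 · (0,2)R 5/5 · (0,3)R 4/4 · (0,5)B 2/3
Row 1: (1,0)R 3/3 · (1,1)R 6/6 · (1,2)R 7/7 · (1,3)R 7/7 · (1,4)R 4/7 · (1,5)B 4/6 · (1,6)B 4/4
Row 2: (2,2)R 6/6 · (2,3)R 7/7 · (2,4)R 5/7 · (2,5)B 4/8 · (2,6)B 4/5
Row 3: (3,0)R 1/1 · (3,1)R 3/3 · (3,2)R 3/3 · (3,4)R 3/4 · (3,5)R 2/5 · (3,6)B 2/3
The smallest same-type fraction is 2/5 at (3,5), which reduces to 2/5. Any threshold above that leaves this agent unsatisfied.

2/5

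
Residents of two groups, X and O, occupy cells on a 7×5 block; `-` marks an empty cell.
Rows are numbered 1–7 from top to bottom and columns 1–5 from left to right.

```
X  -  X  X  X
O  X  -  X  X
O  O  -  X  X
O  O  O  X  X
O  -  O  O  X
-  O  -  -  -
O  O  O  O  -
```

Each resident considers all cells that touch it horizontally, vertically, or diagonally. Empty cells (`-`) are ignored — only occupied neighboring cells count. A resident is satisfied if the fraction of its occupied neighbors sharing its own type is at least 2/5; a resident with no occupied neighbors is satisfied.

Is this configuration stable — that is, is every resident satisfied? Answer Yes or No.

Yes

(1,1)X 1/2 satisfied
(1,3)X 3/3 satisfied
(1,4)X 4/4 satisfied
(1,5)X 3/3 satisfied
(2,1)O 2/4 satisfied
(2,2)X 2/5 satisfied
(2,4)X 6/6 satisfied
(2,5)X 5/5 satisfied
(3,1)O 4/5 satisfied
(3,2)O 5/6 satisfied
(3,4)X 5/6 satisfied
(3,5)X 5/5 satisfied
(4,1)O 4/4 satisfied
(4,2)O 6/6 satisfied
(4,3)O 4/6 satisfied
(4,4)X 4/7 satisfied
(4,5)X 4/5 satisfied
(5,1)O 3/3 satisfied
(5,3)O 4/5 satisfied
(5,4)O 2/5 satisfied
(5,5)X 2/3 satisfied
(6,2)O 5/5 satisfied
(7,1)O 2/2 satisfied
(7,2)O 3/3 satisfied
(7,3)O 3/3 satisfied
(7,4)O 1/1 satisfied
All meet the threshold, so the configuration is stable.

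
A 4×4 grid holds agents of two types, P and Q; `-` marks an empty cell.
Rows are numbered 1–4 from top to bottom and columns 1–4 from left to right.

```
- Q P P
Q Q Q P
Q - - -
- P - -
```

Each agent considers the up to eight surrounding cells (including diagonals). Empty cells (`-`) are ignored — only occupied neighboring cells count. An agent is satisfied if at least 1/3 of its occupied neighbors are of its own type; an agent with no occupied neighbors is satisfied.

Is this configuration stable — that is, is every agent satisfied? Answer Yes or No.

(1,2)Q 3/4 ✓
(1,3)P 2/5 ✓
(1,4)P 2/3 ✓
(2,1)Q 3/3 ✓
(2,2)Q 4/5 ✓
(2,3)Q 2/5 ✓
(2,4)P 2/3 ✓
(3,1)Q 2/3 ✓
(4,2)P 0/1 ✗
For instance (4,2) has only 0/1 same-type neighbors, below 1/3.

No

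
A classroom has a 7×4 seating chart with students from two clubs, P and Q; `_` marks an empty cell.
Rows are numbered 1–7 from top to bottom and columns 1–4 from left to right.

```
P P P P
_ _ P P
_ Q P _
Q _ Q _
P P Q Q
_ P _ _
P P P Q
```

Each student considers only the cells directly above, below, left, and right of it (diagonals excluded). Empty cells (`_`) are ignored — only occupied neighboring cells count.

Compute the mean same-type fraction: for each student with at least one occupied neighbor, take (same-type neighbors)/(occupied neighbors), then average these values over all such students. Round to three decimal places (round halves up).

(1,1)P 1/1
(1,2)P 2/2
(1,3)P 3/3
(1,4)P 2/2
(2,3)P 3/3
(2,4)P 2/2
(3,2)Q 0/1
(3,3)P 1/3
(4,1)Q 0/1
(4,3)Q 1/2
(5,1)P 1/2
(5,2)P 2/3
(5,3)Q 2/3
(5,4)Q 1/1
(6,2)P 2/2
(7,1)P 1/1
(7,2)P 3/3
(7,3)P 1/2
(7,4)Q 0/1
Sum over 19 students: 1/1 + 2/2 + 3/3 + 2/2 + 3/3 + 2/2 + 0/1 + 1/3 + 0/1 + 1/2 + 1/2 + 2/3 + 2/3 + 1/1 + 2/2 + 1/1 + 3/3 + 1/2 + 0/1 = 79/6; mean = 79/6 ÷ 19 = 79/114 = 0.692982… → 0.693.

0.693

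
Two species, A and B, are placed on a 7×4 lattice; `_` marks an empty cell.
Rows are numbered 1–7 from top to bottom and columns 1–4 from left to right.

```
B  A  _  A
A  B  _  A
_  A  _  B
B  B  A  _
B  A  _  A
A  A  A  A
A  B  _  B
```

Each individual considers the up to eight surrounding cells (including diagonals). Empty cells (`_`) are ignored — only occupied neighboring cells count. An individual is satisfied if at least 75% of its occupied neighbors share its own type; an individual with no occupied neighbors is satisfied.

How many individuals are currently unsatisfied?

(1,1)B 1/3 not
(1,2)A 1/3 not
(1,4)A 1/1 satisfied
(2,1)A 2/4 not
(2,2)B 1/4 not
(2,4)A 1/2 not
(3,2)A 2/5 not
(3,4)B 0/2 not
(4,1)B 2/4 not
(4,2)B 2/5 not
(4,3)A 3/5 not
(5,1)B 2/5 not
(5,2)A 4/7 not
(5,4)A 3/3 satisfied
(6,1)A 3/5 not
(6,2)A 4/6 not
(6,3)A 4/6 not
(6,4)A 2/3 not
(7,1)A 2/3 not
(7,2)B 0/4 not
(7,4)B 0/2 not
Unsatisfied: (1,1), (1,2), (2,1), (2,2), (2,4), (3,2), (3,4), (4,1), (4,2), (4,3), (5,1), (5,2), (6,1), (6,2), (6,3), (6,4), (7,1), (7,2), (7,4) — 19 in total.

19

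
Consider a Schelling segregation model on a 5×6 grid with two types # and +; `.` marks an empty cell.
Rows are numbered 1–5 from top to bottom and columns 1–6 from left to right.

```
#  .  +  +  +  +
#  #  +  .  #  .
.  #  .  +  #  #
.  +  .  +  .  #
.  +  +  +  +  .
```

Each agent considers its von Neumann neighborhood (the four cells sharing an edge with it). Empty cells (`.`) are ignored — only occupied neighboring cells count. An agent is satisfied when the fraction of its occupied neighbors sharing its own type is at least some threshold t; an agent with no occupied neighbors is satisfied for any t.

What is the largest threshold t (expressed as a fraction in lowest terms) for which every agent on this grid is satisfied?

(1,1)# 1/1
(1,3)+ 2/2
(1,4)+ 2/2
(1,5)+ 2/3
(1,6)+ 1/1
(2,1)# 2/2
(2,2)# 2/3
(2,3)+ 1/2
(2,5)# 1/2
(3,2)# 1/2
(3,4)+ 1/2
(3,5)# 2/3
(3,6)# 2/2
(4,2)+ 1/2
(4,4)+ 2/2
(4,6)# 1/1
(5,2)+ 2/2
(5,3)+ 2/2
(5,4)+ 3/3
(5,5)+ 1/1
The smallest same-type fraction is 1/2 at (2,3), which reduces to 1/2. Any threshold above that leaves this agent unsatisfied.

1/2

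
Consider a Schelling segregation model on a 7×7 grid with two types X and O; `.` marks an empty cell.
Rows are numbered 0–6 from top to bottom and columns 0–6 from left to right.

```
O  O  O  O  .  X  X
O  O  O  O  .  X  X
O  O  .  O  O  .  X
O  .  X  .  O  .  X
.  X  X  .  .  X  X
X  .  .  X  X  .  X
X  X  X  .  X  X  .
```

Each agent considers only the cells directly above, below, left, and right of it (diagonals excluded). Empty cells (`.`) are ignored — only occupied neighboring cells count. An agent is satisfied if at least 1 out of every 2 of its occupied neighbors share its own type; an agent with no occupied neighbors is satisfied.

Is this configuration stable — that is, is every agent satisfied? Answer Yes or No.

Row 0: (0,0)O 2/2 ok · (0,1)O 3/3 ok · (0,2)O 3/3 ok · (0,3)O 2/2 ok · (0,5)X 2/2 ok · (0,6)X 2/2 ok
Row 1: (1,0)O 3/3 ok · (1,1)O 4/4 ok · (1,2)O 3/3 ok · (1,3)O 3/3 ok · (1,5)X 2/2 ok · (1,6)X 3/3 ok
Row 2: (2,0)O 3/3 ok · (2,1)O 2/2 ok · (2,3)O 2/2 ok · (2,4)O 2/2 ok · (2,6)X 2/2 ok
Row 3: (3,0)O 1/1 ok · (3,2)X 1/1 ok · (3,4)O 1/1 ok · (3,6)X 2/2 ok
Row 4: (4,1)X 1/1 ok · (4,2)X 2/2 ok · (4,5)X 1/1 ok · (4,6)X 3/3 ok
Row 5: (5,0)X 1/1 ok · (5,3)X 1/1 ok · (5,4)X 2/2 ok · (5,6)X 1/1 ok
Row 6: (6,0)X 2/2 ok · (6,1)X 2/2 ok · (6,2)X 1/1 ok · (6,4)X 2/2 ok · (6,5)X 1/1 ok
All meet the threshold, so the configuration is stable.

Yes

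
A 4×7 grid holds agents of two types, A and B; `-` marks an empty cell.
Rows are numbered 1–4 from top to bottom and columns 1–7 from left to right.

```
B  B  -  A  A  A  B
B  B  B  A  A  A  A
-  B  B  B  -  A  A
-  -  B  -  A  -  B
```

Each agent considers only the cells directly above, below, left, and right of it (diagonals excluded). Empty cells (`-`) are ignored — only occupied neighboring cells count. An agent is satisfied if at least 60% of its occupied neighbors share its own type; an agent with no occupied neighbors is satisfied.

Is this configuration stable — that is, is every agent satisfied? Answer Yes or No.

Row 1: (1,1)B 2/2 ok · (1,2)B 2/2 ok · (1,4)A 2/2 ok · (1,5)A 3/3 ok · (1,6)A 2/3 ok · (1,7)B 0/2 unhappy
Row 2: (2,1)B 2/2 ok · (2,2)B 4/4 ok · (2,3)B 2/3 ok · (2,4)A 2/4 unhappy · (2,5)A 3/3 ok · (2,6)A 4/4 ok · (2,7)A 2/3 ok
Row 3: (3,2)B 2/2 ok · (3,3)B 4/4 ok · (3,4)B 1/2 unhappy · (3,6)A 2/2 ok · (3,7)A 2/3 ok
Row 4: (4,3)B 1/1 ok · (4,5)A 0/0 ok · (4,7)B 0/1 unhappy
For instance (1,7) has only 0/2 same-type neighbors, below 3/5.

No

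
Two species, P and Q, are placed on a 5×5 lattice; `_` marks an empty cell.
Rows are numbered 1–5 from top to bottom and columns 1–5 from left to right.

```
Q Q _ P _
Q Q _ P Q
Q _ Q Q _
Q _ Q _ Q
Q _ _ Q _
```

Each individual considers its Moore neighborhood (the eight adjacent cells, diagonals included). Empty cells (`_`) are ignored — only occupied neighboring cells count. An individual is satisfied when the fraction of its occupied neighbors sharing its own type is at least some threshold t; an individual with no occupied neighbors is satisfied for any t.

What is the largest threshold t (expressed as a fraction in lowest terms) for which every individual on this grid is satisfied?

Row 1: (1,1)Q 3/3 · (1,2)Q 3/3 · (1,4)P 1/2
Row 2: (2,1)Q 4/4 · (2,2)Q 5/5 · (2,4)P 1/4 · (2,5)Q 1/3
Row 3: (3,1)Q 3/3 · (3,3)Q 3/4 · (3,4)Q 4/5
Row 4: (4,1)Q 2/2 · (4,3)Q 3/3 · (4,5)Q 2/2
Row 5: (5,1)Q 1/1 · (5,4)Q 2/2
The smallest same-type fraction is 1/4 at (2,4), which reduces to 1/4. Any threshold above that leaves this individual unsatisfied.

1/4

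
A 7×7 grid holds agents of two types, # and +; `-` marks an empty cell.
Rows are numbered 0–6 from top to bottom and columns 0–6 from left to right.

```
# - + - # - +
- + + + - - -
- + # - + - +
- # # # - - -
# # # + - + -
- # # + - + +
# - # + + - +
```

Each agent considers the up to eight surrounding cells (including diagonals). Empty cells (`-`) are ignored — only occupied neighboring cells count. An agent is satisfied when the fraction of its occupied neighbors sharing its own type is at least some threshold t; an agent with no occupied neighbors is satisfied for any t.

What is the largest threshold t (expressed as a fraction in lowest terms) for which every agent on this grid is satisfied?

Row 0: (0,0)# 0/1 · (0,2)+ 3/3 · (0,4)# 0/1 · (0,6)+ — no occupied neighbors
Row 1: (1,1)+ 3/5 · (1,2)+ 4/5 · (1,3)+ 3/5
Row 2: (2,1)+ 2/5 · (2,2)# 3/7 · (2,4)+ 1/2 · (2,6)+ — no occupied neighbors
Row 3: (3,1)# 5/6 · (3,2)# 5/7 · (3,3)# 3/5
Row 4: (4,0)# 3/3 · (4,1)# 6/6 · (4,2)# 6/8 · (4,3)+ 1/5 · (4,5)+ 2/2
Row 5: (5,1)# 6/6 · (5,2)# 4/7 · (5,3)+ 3/6 · (5,5)+ 4/4 · (5,6)+ 3/3
Row 6: (6,0)# 1/1 · (6,2)# 2/4 · (6,3)+ 2/4 · (6,4)+ 3/3 · (6,6)+ 2/2
The smallest same-type fraction is 0/1 at (0,0), which reduces to 0/1. Any threshold above that leaves this agent unsatisfied.

0/1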